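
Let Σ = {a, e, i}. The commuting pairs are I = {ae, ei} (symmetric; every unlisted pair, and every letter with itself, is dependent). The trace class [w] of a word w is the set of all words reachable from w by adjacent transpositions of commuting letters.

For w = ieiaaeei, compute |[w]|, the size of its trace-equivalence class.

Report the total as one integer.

#0=i has no predecessor
#1=e has no predecessor
#2=i depends on [0:i]
#3=a depends on [2:i]
#4=a depends on [3:a]
#5=e depends on [1:e]
#6=e depends on [5:e]
#7=i depends on [4:a]
sources: [0:i, 1:e]
N(rest) = Σ N(rest − s) over sources s of rest; N(one piece) = 1:
  size 1 → [6]=1  [7]=1
  size 2 → [4,7]=1  [5,6]=1  [6,7]=2
  size 3 → [1,5,6]=1  [3,4,7]=1  [4,6,7]=3  [5,6,7]=3
  size 4 → [1,5,6,7]=4  [2,3,4,7]=1  [3,4,6,7]=4  [4,5,6,7]=6
  size 5 → [0,2,3,4,7]=1  [1,4,5,6,7]=10  [2,3,4,6,7]=5  [3,4,5,6,7]=10
  size 6 → [0,2,3,4,6,7]=6  [1,3,4,5,6,7]=20  [2,3,4,5,6,7]=15
  first=0(i) contributes 35
  first=1(e) contributes 21
|[w]| = 56

56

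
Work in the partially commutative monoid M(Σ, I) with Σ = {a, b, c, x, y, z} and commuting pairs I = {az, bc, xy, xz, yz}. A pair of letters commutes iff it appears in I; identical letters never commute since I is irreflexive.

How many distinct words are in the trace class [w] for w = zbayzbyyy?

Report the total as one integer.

0(z) covers ∅
1(b) covers 0:z
2(a) covers 1:b
3(y) covers 2:a
4(z) covers 1:b
5(b) covers 3:y, 4:z
6(y) covers 5:b
7(y) covers 6:y
8(y) covers 7:y
floor of heap: 0:z
completions by unplaced set U, small U first (add the entries for U minus each lowest piece of U):
  |U|=1: {8}:1
  |U|=2: {7,8}:1
  |U|=3: {6,7,8}:1
  |U|=4: {5,6,7,8}:1
  |U|=5: {3,5,6,7,8}:1  {4,5,6,7,8}:1
  |U|=6: {2,3,5,6,7,8}:1  {3,4,5,6,7,8}:2
  |U|=7: {2,3,4,5,6,7,8}:3
  start at 0(z): 3

3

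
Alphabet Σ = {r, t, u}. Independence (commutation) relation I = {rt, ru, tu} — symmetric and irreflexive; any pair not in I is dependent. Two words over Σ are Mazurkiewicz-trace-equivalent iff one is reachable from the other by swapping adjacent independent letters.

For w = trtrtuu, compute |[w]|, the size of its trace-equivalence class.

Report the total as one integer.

0(t) covers ∅
1(r) covers ∅
2(t) covers 0:t
3(r) covers 1:r
4(t) covers 2:t
5(u) covers ∅
6(u) covers 5:u
floor of heap: 0:t, 1:r, 5:u
completions by unplaced set U, small U first (add the entries for U minus each lowest piece of U):
  |U|=1: {3}:1  {4}:1  {6}:1
  |U|=2: {1,3}:1  {2,4}:1  {3,4}:2  {3,6}:2  {4,6}:2  {5,6}:1
  |U|=3: {0,2,4}:1  {1,3,4}:3  {1,3,6}:3  {2,3,4}:3  {2,4,6}:3  {3,4,6}:6  {3,5,6}:3  {4,5,6}:3
  |U|=4: {0,2,3,4}:4  {0,2,4,6}:4  {1,2,3,4}:6  {1,3,4,6}:12  {1,3,5,6}:6  {2,3,4,6}:12  {2,4,5,6}:6  {3,4,5,6}:12
  |U|=5: {0,1,2,3,4}:10  {0,2,3,4,6}:20  {0,2,4,5,6}:10  {1,2,3,4,6}:30  {1,3,4,5,6}:30  {2,3,4,5,6}:30
  start at 0(t): 90
  start at 1(r): 60
  start at 5(u): 60
sum over floor = 210

210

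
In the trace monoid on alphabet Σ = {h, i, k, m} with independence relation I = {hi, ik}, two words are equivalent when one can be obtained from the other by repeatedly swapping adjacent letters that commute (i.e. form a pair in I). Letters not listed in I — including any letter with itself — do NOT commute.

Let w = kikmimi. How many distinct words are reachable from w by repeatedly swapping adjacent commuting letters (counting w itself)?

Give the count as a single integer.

3

0(k) covers ∅
1(i) covers ∅
2(k) covers 0:k
3(m) covers 1:i, 2:k
4(i) covers 3:m
5(m) covers 4:i
6(i) covers 5:m
floor of heap: 0:k, 1:i
completions by unplaced set U, small U first (add the entries for U minus each lowest piece of U):
  |U|=1: {6}:1
  |U|=2: {5,6}:1
  |U|=3: {4,5,6}:1
  |U|=4: {3,4,5,6}:1
  |U|=5: {1,3,4,5,6}:1  {2,3,4,5,6}:1
  start at 0(k): 2
  start at 1(i): 1
sum over floor = 3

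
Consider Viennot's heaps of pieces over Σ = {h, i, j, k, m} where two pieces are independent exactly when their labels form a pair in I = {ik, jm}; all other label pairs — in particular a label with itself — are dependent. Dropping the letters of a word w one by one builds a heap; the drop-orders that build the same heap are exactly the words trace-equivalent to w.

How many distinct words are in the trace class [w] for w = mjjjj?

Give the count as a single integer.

#0=m has no predecessor
#1=j has no predecessor
#2=j depends on [1:j]
#3=j depends on [2:j]
#4=j depends on [3:j]
sources: [0:m, 1:j]
N(rest) = Σ N(rest − s) over sources s of rest; N(one piece) = 1:
  size 1 → [0]=1  [4]=1
  size 2 → [0,4]=2  [3,4]=1
  size 3 → [0,3,4]=3  [2,3,4]=1
  first=0(m) contributes 1
  first=1(j) contributes 4
|[w]| = 5

5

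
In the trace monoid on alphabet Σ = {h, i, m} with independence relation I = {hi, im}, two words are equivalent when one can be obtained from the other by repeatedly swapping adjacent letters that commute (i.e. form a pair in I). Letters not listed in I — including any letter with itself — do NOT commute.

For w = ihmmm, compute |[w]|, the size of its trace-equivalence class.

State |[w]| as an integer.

#0=i has no predecessor
#1=h has no predecessor
#2=m depends on [1:h]
#3=m depends on [2:m]
#4=m depends on [3:m]
sources: [0:i, 1:h]
N(rest) = Σ N(rest − s) over sources s of rest; N(one piece) = 1:
  size 1 → [0]=1  [4]=1
  size 2 → [0,4]=2  [3,4]=1
  size 3 → [0,3,4]=3  [2,3,4]=1
  first=0(i) contributes 1
  first=1(h) contributes 4
|[w]| = 5

5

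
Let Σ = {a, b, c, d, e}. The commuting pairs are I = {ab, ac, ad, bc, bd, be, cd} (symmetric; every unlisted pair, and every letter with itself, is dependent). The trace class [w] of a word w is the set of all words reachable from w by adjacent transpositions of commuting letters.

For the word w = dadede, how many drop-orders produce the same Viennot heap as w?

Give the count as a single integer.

piece 0:d — minimal
piece 1:a — minimal
piece 2:d rests on {0:d}
piece 3:e rests on {1:a, 2:d}
piece 4:d rests on {3:e}
piece 5:e rests on {4:d}
minimal pieces: {0:d, 1:a}
ways to finish when only these pieces remain (= sum over removing one remaining piece with nothing left below it):
  1 left: {5}→1
  2 left: {4,5}→1
  3 left: {3,4,5}→1
  4 left: {1,3,4,5}→1  {2,3,4,5}→1
  placing 0:d first → 2 extensions
  placing 1:a first → 1 extensions
total linear extensions = 3

3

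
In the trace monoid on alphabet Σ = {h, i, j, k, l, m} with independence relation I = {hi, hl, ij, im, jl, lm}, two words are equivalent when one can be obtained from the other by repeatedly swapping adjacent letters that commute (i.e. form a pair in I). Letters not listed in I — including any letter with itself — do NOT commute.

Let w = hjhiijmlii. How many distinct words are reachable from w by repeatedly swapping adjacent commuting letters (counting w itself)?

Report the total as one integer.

252

drop 0:h onto floor
drop 1:j onto {0:h}
drop 2:h onto {1:j}
drop 3:i onto floor
drop 4:i onto {3:i}
drop 5:j onto {2:h}
drop 6:m onto {5:j}
drop 7:l onto {4:i}
drop 8:i onto {7:l}
drop 9:i onto {8:i}
ground layer = {0:h, 3:i}
drop-orders for the pieces not yet dropped (sum over which currently-grounded one goes next):
  1 to go: {6} 1  {9} 1
  2 to go: {5,6} 1  {6,9} 2  {8,9} 1
  3 to go: {2,5,6} 1  {5,6,9} 3  {6,8,9} 3  {7,8,9} 1
  4 to go: {1,2,5,6} 1  {2,5,6,9} 4  {4,7,8,9} 1  {5,6,8,9} 6  {6,7,8,9} 4
  5 to go: {0,1,2,5,6} 1  {1,2,5,6,9} 5  {2,5,6,8,9} 10  {3,4,7,8,9} 1  {4,6,7,8,9} 5  {5,6,7,8,9} 10
  6 to go: {0,1,2,5,6,9} 6  {1,2,5,6,8,9} 15  {2,5,6,7,8,9} 20  {3,4,6,7,8,9} 6  {4,5,6,7,8,9} 15
  7 to go: {0,1,2,5,6,8,9} 21  {1,2,5,6,7,8,9} 35  {2,4,5,6,7,8,9} 35  {3,4,5,6,7,8,9} 21
  8 to go: {0,1,2,5,6,7,8,9} 56  {1,2,4,5,6,7,8,9} 70  {2,3,4,5,6,7,8,9} 56
  if 0:h drops first: 126 orders
  if 3:i drops first: 126 orders
heap linearizations: 252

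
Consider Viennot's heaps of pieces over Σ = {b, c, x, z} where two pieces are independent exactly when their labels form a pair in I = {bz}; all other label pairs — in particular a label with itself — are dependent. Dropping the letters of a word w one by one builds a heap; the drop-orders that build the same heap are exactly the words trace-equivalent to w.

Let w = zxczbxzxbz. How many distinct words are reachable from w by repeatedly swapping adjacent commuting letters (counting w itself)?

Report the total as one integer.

drop 0:z onto floor
drop 1:x onto {0:z}
drop 2:c onto {1:x}
drop 3:z onto {2:c}
drop 4:b onto {2:c}
drop 5:x onto {3:z, 4:b}
drop 6:z onto {5:x}
drop 7:x onto {6:z}
drop 8:b onto {7:x}
drop 9:z onto {7:x}
ground layer = {0:z}
drop-orders for the pieces not yet dropped (sum over which currently-grounded one goes next):
  1 to go: {8} 1  {9} 1
  2 to go: {8,9} 2
  3 to go: {7,8,9} 2
  4 to go: {6,7,8,9} 2
  5 to go: {5,6,7,8,9} 2
  6 to go: {3,5,6,7,8,9} 2  {4,5,6,7,8,9} 2
  7 to go: {3,4,5,6,7,8,9} 4
  8 to go: {2,3,4,5,6,7,8,9} 4
  if 0:z drops first: 4 orders

4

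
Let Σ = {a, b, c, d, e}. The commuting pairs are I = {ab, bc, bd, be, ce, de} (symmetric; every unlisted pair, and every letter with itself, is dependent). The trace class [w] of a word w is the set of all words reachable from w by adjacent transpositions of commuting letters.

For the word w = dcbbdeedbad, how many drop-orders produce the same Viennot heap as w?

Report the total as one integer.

2475

#0=d has no predecessor
#1=c depends on [0:d]
#2=b has no predecessor
#3=b depends on [2:b]
#4=d depends on [1:c]
#5=e has no predecessor
#6=e depends on [5:e]
#7=d depends on [4:d]
#8=b depends on [3:b]
#9=a depends on [6:e, 7:d]
#10=d depends on [9:a]
sources: [0:d, 2:b, 5:e]
N(rest) = Σ N(rest − s) over sources s of rest; N(one piece) = 1:
  size 1 → [8]=1  [10]=1
  size 2 → [3,8]=1  [8,10]=2  [9,10]=1
  size 3 → [2,3,8]=1  [3,8,10]=3  [6,9,10]=1  [7,9,10]=1  [8,9,10]=3
  size 4 → [2,3,8,10]=4  [3,8,9,10]=6  [4,7,9,10]=1  [5,6,9,10]=1  [6,7,9,10]=2  [6,8,9,10]=4  [7,8,9,10]=4
  size 5 → [1,4,7,9,10]=1  [2,3,8,9,10]=10  [3,6,8,9,10]=10  [3,7,8,9,10]=10  [4,6,7,9,10]=3  [4,7,8,9,10]=5  [5,6,7,9,10]=3  [5,6,8,9,10]=5  [6,7,8,9,10]=10
  size 6 → [0,1,4,7,9,10]=1  [1,4,6,7,9,10]=4  [1,4,7,8,9,10]=6  [2,3,6,8,9,10]=20  [2,3,7,8,9,10]=20  [3,4,7,8,9,10]=15  [3,5,6,8,9,10]=15  [3,6,7,8,9,10]=30  [4,5,6,7,9,10]=6  [4,6,7,8,9,10]=18  [5,6,7,8,9,10]=18
  size 7 → [0,1,4,6,7,9,10]=5  [0,1,4,7,8,9,10]=7  [1,3,4,7,8,9,10]=21  [1,4,5,6,7,9,10]=10  [1,4,6,7,8,9,10]=28  [2,3,4,7,8,9,10]=35  [2,3,5,6,8,9,10]=35  [2,3,6,7,8,9,10]=70  [3,4,6,7,8,9,10]=63  [3,5,6,7,8,9,10]=63  [4,5,6,7,8,9,10]=42
  size 8 → [0,1,3,4,7,8,9,10]=28  [0,1,4,5,6,7,9,10]=15  [0,1,4,6,7,8,9,10]=40  [1,2,3,4,7,8,9,10]=56  [1,3,4,6,7,8,9,10]=112  [1,4,5,6,7,8,9,10]=80  [2,3,4,6,7,8,9,10]=168  [2,3,5,6,7,8,9,10]=168  [3,4,5,6,7,8,9,10]=168
  size 9 → [0,1,2,3,4,7,8,9,10]=84  [0,1,3,4,6,7,8,9,10]=180  [0,1,4,5,6,7,8,9,10]=135  [1,2,3,4,6,7,8,9,10]=336  [1,3,4,5,6,7,8,9,10]=360  [2,3,4,5,6,7,8,9,10]=504
  first=0(d) contributes 1200
  first=2(b) contributes 675
  first=5(e) contributes 600
|[w]| = 2475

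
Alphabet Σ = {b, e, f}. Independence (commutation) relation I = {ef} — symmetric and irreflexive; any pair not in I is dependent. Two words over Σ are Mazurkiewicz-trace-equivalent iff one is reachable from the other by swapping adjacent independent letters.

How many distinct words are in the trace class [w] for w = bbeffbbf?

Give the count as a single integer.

piece 0:b — minimal
piece 1:b rests on {0:b}
piece 2:e rests on {1:b}
piece 3:f rests on {1:b}
piece 4:f rests on {3:f}
piece 5:b rests on {2:e, 4:f}
piece 6:b rests on {5:b}
piece 7:f rests on {6:b}
minimal pieces: {0:b}
ways to finish when only these pieces remain (= sum over removing one remaining piece with nothing left below it):
  1 left: {7}→1
  2 left: {6,7}→1
  3 left: {5,6,7}→1
  4 left: {2,5,6,7}→1  {4,5,6,7}→1
  5 left: {2,4,5,6,7}→2  {3,4,5,6,7}→1
  6 left: {2,3,4,5,6,7}→3
  placing 0:b first → 3 extensions

3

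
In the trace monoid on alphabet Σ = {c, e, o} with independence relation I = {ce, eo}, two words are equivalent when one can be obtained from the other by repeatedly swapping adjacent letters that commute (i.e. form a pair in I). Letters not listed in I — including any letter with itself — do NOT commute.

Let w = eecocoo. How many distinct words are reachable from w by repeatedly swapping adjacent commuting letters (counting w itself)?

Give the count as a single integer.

#0=e has no predecessor
#1=e depends on [0:e]
#2=c has no predecessor
#3=o depends on [2:c]
#4=c depends on [3:o]
#5=o depends on [4:c]
#6=o depends on [5:o]
sources: [0:e, 2:c]
N(rest) = Σ N(rest − s) over sources s of rest; N(one piece) = 1:
  size 1 → [1]=1  [6]=1
  size 2 → [0,1]=1  [1,6]=2  [5,6]=1
  size 3 → [0,1,6]=3  [1,5,6]=3  [4,5,6]=1
  size 4 → [0,1,5,6]=6  [1,4,5,6]=4  [3,4,5,6]=1
  size 5 → [0,1,4,5,6]=10  [1,3,4,5,6]=5  [2,3,4,5,6]=1
  first=0(e) contributes 6
  first=2(c) contributes 15
|[w]| = 21

21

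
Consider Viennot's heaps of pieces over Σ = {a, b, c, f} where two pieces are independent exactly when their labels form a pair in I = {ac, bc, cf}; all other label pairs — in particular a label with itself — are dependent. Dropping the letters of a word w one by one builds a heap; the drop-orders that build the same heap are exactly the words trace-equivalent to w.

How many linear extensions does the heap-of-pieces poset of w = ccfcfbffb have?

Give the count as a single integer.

drop 0:c onto floor
drop 1:c onto {0:c}
drop 2:f onto floor
drop 3:c onto {1:c}
drop 4:f onto {2:f}
drop 5:b onto {4:f}
drop 6:f onto {5:b}
drop 7:f onto {6:f}
drop 8:b onto {7:f}
ground layer = {0:c, 2:f}
drop-orders for the pieces not yet dropped (sum over which currently-grounded one goes next):
  1 to go: {3} 1  {8} 1
  2 to go: {1,3} 1  {3,8} 2  {7,8} 1
  3 to go: {0,1,3} 1  {1,3,8} 3  {3,7,8} 3  {6,7,8} 1
  4 to go: {0,1,3,8} 4  {1,3,7,8} 6  {3,6,7,8} 4  {5,6,7,8} 1
  5 to go: {0,1,3,7,8} 10  {1,3,6,7,8} 10  {3,5,6,7,8} 5  {4,5,6,7,8} 1
  6 to go: {0,1,3,6,7,8} 20  {1,3,5,6,7,8} 15  {2,4,5,6,7,8} 1  {3,4,5,6,7,8} 6
  7 to go: {0,1,3,5,6,7,8} 35  {1,3,4,5,6,7,8} 21  {2,3,4,5,6,7,8} 7
  if 0:c drops first: 28 orders
  if 2:f drops first: 56 orders
heap linearizations: 84

84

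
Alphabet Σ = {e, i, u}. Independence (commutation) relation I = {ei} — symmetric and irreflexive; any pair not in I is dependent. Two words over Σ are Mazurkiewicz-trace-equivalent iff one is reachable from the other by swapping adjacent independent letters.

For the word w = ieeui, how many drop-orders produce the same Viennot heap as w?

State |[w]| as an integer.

3

drop 0:i onto floor
drop 1:e onto floor
drop 2:e onto {1:e}
drop 3:u onto {0:i, 2:e}
drop 4:i onto {3:u}
ground layer = {0:i, 1:e}
drop-orders for the pieces not yet dropped (sum over which currently-grounded one goes next):
  1 to go: {4} 1
  2 to go: {3,4} 1
  3 to go: {0,3,4} 1  {2,3,4} 1
  if 0:i drops first: 1 orders
  if 1:e drops first: 2 orders
heap linearizations: 3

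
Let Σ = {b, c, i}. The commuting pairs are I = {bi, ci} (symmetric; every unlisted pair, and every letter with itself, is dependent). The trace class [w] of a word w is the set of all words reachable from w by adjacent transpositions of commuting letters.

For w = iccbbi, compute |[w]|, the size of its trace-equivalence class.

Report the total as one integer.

15

piece 0:i — minimal
piece 1:c — minimal
piece 2:c rests on {1:c}
piece 3:b rests on {2:c}
piece 4:b rests on {3:b}
piece 5:i rests on {0:i}
minimal pieces: {0:i, 1:c}
ways to finish when only these pieces remain (= sum over removing one remaining piece with nothing left below it):
  1 left: {4}→1  {5}→1
  2 left: {0,5}→1  {3,4}→1  {4,5}→2
  3 left: {0,4,5}→3  {2,3,4}→1  {3,4,5}→3
  4 left: {0,3,4,5}→6  {1,2,3,4}→1  {2,3,4,5}→4
  placing 0:i first → 5 extensions
  placing 1:c first → 10 extensions
total linear extensions = 15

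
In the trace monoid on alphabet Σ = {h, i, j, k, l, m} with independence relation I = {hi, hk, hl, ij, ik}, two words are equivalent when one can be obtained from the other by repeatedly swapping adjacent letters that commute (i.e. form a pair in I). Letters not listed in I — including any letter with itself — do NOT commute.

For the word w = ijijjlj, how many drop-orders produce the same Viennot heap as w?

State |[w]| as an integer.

piece 0:i — minimal
piece 1:j — minimal
piece 2:i rests on {0:i}
piece 3:j rests on {1:j}
piece 4:j rests on {3:j}
piece 5:l rests on {2:i, 4:j}
piece 6:j rests on {5:l}
minimal pieces: {0:i, 1:j}
ways to finish when only these pieces remain (= sum over removing one remaining piece with nothing left below it):
  1 left: {6}→1
  2 left: {5,6}→1
  3 left: {2,5,6}→1  {4,5,6}→1
  4 left: {0,2,5,6}→1  {2,4,5,6}→2  {3,4,5,6}→1
  5 left: {0,2,4,5,6}→3  {1,3,4,5,6}→1  {2,3,4,5,6}→3
  placing 0:i first → 4 extensions
  placing 1:j first → 6 extensions
total linear extensions = 10

10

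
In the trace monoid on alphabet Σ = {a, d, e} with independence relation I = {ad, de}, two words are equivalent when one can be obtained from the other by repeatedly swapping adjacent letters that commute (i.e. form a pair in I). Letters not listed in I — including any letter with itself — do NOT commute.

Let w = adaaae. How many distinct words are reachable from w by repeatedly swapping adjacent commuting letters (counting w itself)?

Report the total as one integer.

drop 0:a onto floor
drop 1:d onto floor
drop 2:a onto {0:a}
drop 3:a onto {2:a}
drop 4:a onto {3:a}
drop 5:e onto {4:a}
ground layer = {0:a, 1:d}
drop-orders for the pieces not yet dropped (sum over which currently-grounded one goes next):
  1 to go: {1} 1  {5} 1
  2 to go: {1,5} 2  {4,5} 1
  3 to go: {1,4,5} 3  {3,4,5} 1
  4 to go: {1,3,4,5} 4  {2,3,4,5} 1
  if 0:a drops first: 5 orders
  if 1:d drops first: 1 orders
heap linearizations: 6

6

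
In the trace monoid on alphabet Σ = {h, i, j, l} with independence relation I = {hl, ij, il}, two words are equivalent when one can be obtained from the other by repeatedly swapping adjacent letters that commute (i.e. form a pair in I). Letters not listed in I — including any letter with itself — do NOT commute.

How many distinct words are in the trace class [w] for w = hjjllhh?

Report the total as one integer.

6

drop 0:h onto floor
drop 1:j onto {0:h}
drop 2:j onto {1:j}
drop 3:l onto {2:j}
drop 4:l onto {3:l}
drop 5:h onto {2:j}
drop 6:h onto {5:h}
ground layer = {0:h}
drop-orders for the pieces not yet dropped (sum over which currently-grounded one goes next):
  1 to go: {4} 1  {6} 1
  2 to go: {3,4} 1  {4,6} 2  {5,6} 1
  3 to go: {3,4,6} 3  {4,5,6} 3
  4 to go: {3,4,5,6} 6
  5 to go: {2,3,4,5,6} 6
  if 0:h drops first: 6 orders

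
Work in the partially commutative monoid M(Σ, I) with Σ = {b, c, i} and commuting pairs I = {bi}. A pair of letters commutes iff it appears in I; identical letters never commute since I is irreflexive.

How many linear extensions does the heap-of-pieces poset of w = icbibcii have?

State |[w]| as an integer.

3

drop 0:i onto floor
drop 1:c onto {0:i}
drop 2:b onto {1:c}
drop 3:i onto {1:c}
drop 4:b onto {2:b}
drop 5:c onto {3:i, 4:b}
drop 6:i onto {5:c}
drop 7:i onto {6:i}
ground layer = {0:i}
drop-orders for the pieces not yet dropped (sum over which currently-grounded one goes next):
  1 to go: {7} 1
  2 to go: {6,7} 1
  3 to go: {5,6,7} 1
  4 to go: {3,5,6,7} 1  {4,5,6,7} 1
  5 to go: {2,4,5,6,7} 1  {3,4,5,6,7} 2
  6 to go: {2,3,4,5,6,7} 3
  if 0:i drops first: 3 orders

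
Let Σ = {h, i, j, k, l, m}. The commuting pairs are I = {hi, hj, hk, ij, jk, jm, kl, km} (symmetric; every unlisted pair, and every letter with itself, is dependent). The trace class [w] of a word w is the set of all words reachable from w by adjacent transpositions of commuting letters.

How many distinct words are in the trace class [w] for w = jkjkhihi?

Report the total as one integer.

420

#0=j has no predecessor
#1=k has no predecessor
#2=j depends on [0:j]
#3=k depends on [1:k]
#4=h has no predecessor
#5=i depends on [3:k]
#6=h depends on [4:h]
#7=i depends on [5:i]
sources: [0:j, 1:k, 4:h]
N(rest) = Σ N(rest − s) over sources s of rest; N(one piece) = 1:
  size 1 → [2]=1  [6]=1  [7]=1
  size 2 → [0,2]=1  [2,6]=2  [2,7]=2  [4,6]=1  [5,7]=1  [6,7]=2
  size 3 → [0,2,6]=3  [0,2,7]=3  [2,4,6]=3  [2,5,7]=3  [2,6,7]=6  [3,5,7]=1  [4,6,7]=3  [5,6,7]=3
  size 4 → [0,2,4,6]=6  [0,2,5,7]=6  [0,2,6,7]=12  [1,3,5,7]=1  [2,3,5,7]=4  [2,4,6,7]=12  [2,5,6,7]=12  [3,5,6,7]=4  [4,5,6,7]=6
  size 5 → [0,2,3,5,7]=10  [0,2,4,6,7]=30  [0,2,5,6,7]=30  [1,2,3,5,7]=5  [1,3,5,6,7]=5  [2,3,5,6,7]=20  [2,4,5,6,7]=30  [3,4,5,6,7]=10
  size 6 → [0,1,2,3,5,7]=15  [0,2,3,5,6,7]=60  [0,2,4,5,6,7]=90  [1,2,3,5,6,7]=30  [1,3,4,5,6,7]=15  [2,3,4,5,6,7]=60
  first=0(j) contributes 105
  first=1(k) contributes 210
  first=4(h) contributes 105
|[w]| = 420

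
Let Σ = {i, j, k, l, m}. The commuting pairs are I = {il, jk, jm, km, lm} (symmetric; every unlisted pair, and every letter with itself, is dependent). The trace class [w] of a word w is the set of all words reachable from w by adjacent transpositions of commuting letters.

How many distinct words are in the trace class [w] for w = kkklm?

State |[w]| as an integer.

5

drop 0:k onto floor
drop 1:k onto {0:k}
drop 2:k onto {1:k}
drop 3:l onto {2:k}
drop 4:m onto floor
ground layer = {0:k, 4:m}
drop-orders for the pieces not yet dropped (sum over which currently-grounded one goes next):
  1 to go: {3} 1  {4} 1
  2 to go: {2,3} 1  {3,4} 2
  3 to go: {1,2,3} 1  {2,3,4} 3
  if 0:k drops first: 4 orders
  if 4:m drops first: 1 orders
heap linearizations: 5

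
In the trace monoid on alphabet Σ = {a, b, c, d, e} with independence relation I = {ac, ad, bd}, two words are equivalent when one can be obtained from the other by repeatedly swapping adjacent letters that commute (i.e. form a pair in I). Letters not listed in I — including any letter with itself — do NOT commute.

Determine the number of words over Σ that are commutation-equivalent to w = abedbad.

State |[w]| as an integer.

6

0(a) covers ∅
1(b) covers 0:a
2(e) covers 1:b
3(d) covers 2:e
4(b) covers 2:e
5(a) covers 4:b
6(d) covers 3:d
floor of heap: 0:a
completions by unplaced set U, small U first (add the entries for U minus each lowest piece of U):
  |U|=1: {5}:1  {6}:1
  |U|=2: {3,6}:1  {4,5}:1  {5,6}:2
  |U|=3: {3,5,6}:3  {4,5,6}:3
  |U|=4: {3,4,5,6}:6
  |U|=5: {2,3,4,5,6}:6
  start at 0(a): 6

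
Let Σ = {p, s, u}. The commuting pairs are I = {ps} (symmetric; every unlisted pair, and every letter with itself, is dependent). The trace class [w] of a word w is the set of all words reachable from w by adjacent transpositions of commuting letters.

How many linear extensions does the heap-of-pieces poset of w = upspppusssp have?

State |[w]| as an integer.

20

#0=u has no predecessor
#1=p depends on [0:u]
#2=s depends on [0:u]
#3=p depends on [1:p]
#4=p depends on [3:p]
#5=p depends on [4:p]
#6=u depends on [2:s, 5:p]
#7=s depends on [6:u]
#8=s depends on [7:s]
#9=s depends on [8:s]
#10=p depends on [6:u]
sources: [0:u]
N(rest) = Σ N(rest − s) over sources s of rest; N(one piece) = 1:
  size 1 → [9]=1  [10]=1
  size 2 → [8,9]=1  [9,10]=2
  size 3 → [7,8,9]=1  [8,9,10]=3
  size 4 → [7,8,9,10]=4
  size 5 → [6,7,8,9,10]=4
  size 6 → [2,6,7,8,9,10]=4  [5,6,7,8,9,10]=4
  size 7 → [2,5,6,7,8,9,10]=8  [4,5,6,7,8,9,10]=4
  size 8 → [2,4,5,6,7,8,9,10]=12  [3,4,5,6,7,8,9,10]=4
  size 9 → [1,3,4,5,6,7,8,9,10]=4  [2,3,4,5,6,7,8,9,10]=16
  first=0(u) contributes 20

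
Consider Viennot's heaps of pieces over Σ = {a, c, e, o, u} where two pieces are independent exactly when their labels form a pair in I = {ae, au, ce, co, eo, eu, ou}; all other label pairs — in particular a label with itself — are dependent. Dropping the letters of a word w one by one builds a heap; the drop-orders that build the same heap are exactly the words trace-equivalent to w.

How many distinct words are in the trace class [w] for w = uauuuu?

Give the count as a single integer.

drop 0:u onto floor
drop 1:a onto floor
drop 2:u onto {0:u}
drop 3:u onto {2:u}
drop 4:u onto {3:u}
drop 5:u onto {4:u}
ground layer = {0:u, 1:a}
drop-orders for the pieces not yet dropped (sum over which currently-grounded one goes next):
  1 to go: {1} 1  {5} 1
  2 to go: {1,5} 2  {4,5} 1
  3 to go: {1,4,5} 3  {3,4,5} 1
  4 to go: {1,3,4,5} 4  {2,3,4,5} 1
  if 0:u drops first: 5 orders
  if 1:a drops first: 1 orders
heap linearizations: 6

6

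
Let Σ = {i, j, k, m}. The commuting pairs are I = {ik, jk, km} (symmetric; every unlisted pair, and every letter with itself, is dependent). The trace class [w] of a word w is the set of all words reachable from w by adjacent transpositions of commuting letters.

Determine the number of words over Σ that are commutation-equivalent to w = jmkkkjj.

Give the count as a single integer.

drop 0:j onto floor
drop 1:m onto {0:j}
drop 2:k onto floor
drop 3:k onto {2:k}
drop 4:k onto {3:k}
drop 5:j onto {1:m}
drop 6:j onto {5:j}
ground layer = {0:j, 2:k}
drop-orders for the pieces not yet dropped (sum over which currently-grounded one goes next):
  1 to go: {4} 1  {6} 1
  2 to go: {3,4} 1  {4,6} 2  {5,6} 1
  3 to go: {1,5,6} 1  {2,3,4} 1  {3,4,6} 3  {4,5,6} 3
  4 to go: {0,1,5,6} 1  {1,4,5,6} 4  {2,3,4,6} 4  {3,4,5,6} 6
  5 to go: {0,1,4,5,6} 5  {1,3,4,5,6} 10  {2,3,4,5,6} 10
  if 0:j drops first: 20 orders
  if 2:k drops first: 15 orders
heap linearizations: 35

35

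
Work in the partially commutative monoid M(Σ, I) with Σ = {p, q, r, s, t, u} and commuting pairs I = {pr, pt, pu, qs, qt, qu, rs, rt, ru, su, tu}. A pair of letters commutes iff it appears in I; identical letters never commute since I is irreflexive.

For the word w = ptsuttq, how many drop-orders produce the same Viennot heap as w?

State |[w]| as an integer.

63

#0=p has no predecessor
#1=t has no predecessor
#2=s depends on [0:p, 1:t]
#3=u has no predecessor
#4=t depends on [2:s]
#5=t depends on [4:t]
#6=q depends on [0:p]
sources: [0:p, 1:t, 3:u]
N(rest) = Σ N(rest − s) over sources s of rest; N(one piece) = 1:
  size 1 → [3]=1  [5]=1  [6]=1
  size 2 → [3,5]=2  [3,6]=2  [4,5]=1  [5,6]=2
  size 3 → [2,4,5]=1  [3,4,5]=3  [3,5,6]=6  [4,5,6]=3
  size 4 → [1,2,4,5]=1  [2,3,4,5]=4  [2,4,5,6]=4  [3,4,5,6]=12
  size 5 → [0,2,4,5,6]=4  [1,2,3,4,5]=5  [1,2,4,5,6]=5  [2,3,4,5,6]=20
  first=0(p) contributes 30
  first=1(t) contributes 24
  first=3(u) contributes 9
|[w]| = 63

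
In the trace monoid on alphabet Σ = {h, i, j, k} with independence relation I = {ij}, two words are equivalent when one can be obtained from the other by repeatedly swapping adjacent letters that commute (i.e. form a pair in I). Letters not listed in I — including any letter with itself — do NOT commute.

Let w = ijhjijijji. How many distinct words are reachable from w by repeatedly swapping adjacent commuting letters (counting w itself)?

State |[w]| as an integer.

#0=i has no predecessor
#1=j has no predecessor
#2=h depends on [0:i, 1:j]
#3=j depends on [2:h]
#4=i depends on [2:h]
#5=j depends on [3:j]
#6=i depends on [4:i]
#7=j depends on [5:j]
#8=j depends on [7:j]
#9=i depends on [6:i]
sources: [0:i, 1:j]
N(rest) = Σ N(rest − s) over sources s of rest; N(one piece) = 1:
  size 1 → [8]=1  [9]=1
  size 2 → [6,9]=1  [7,8]=1  [8,9]=2
  size 3 → [4,6,9]=1  [5,7,8]=1  [6,8,9]=3  [7,8,9]=3
  size 4 → [3,5,7,8]=1  [4,6,8,9]=4  [5,7,8,9]=4  [6,7,8,9]=6
  size 5 → [3,5,7,8,9]=5  [4,6,7,8,9]=10  [5,6,7,8,9]=10
  size 6 → [3,5,6,7,8,9]=15  [4,5,6,7,8,9]=20
  size 7 → [3,4,5,6,7,8,9]=35
  size 8 → [2,3,4,5,6,7,8,9]=35
  first=0(i) contributes 35
  first=1(j) contributes 35
|[w]| = 70

70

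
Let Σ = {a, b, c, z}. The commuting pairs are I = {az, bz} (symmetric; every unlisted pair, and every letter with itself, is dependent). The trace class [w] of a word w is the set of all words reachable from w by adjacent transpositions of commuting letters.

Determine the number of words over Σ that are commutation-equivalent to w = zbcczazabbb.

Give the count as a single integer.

42

piece 0:z — minimal
piece 1:b — minimal
piece 2:c rests on {0:z, 1:b}
piece 3:c rests on {2:c}
piece 4:z rests on {3:c}
piece 5:a rests on {3:c}
piece 6:z rests on {4:z}
piece 7:a rests on {5:a}
piece 8:b rests on {7:a}
piece 9:b rests on {8:b}
piece 10:b rests on {9:b}
minimal pieces: {0:z, 1:b}
ways to finish when only these pieces remain (= sum over removing one remaining piece with nothing left below it):
  1 left: {6}→1  {10}→1
  2 left: {4,6}→1  {6,10}→2  {9,10}→1
  3 left: {4,6,10}→3  {6,9,10}→3  {8,9,10}→1
  4 left: {4,6,9,10}→6  {6,8,9,10}→4  {7,8,9,10}→1
  5 left: {4,6,8,9,10}→10  {5,7,8,9,10}→1  {6,7,8,9,10}→5
  6 left: {4,6,7,8,9,10}→15  {5,6,7,8,9,10}→6
  7 left: {4,5,6,7,8,9,10}→21
  8 left: {3,4,5,6,7,8,9,10}→21
  9 left: {2,3,4,5,6,7,8,9,10}→21
  placing 0:z first → 21 extensions
  placing 1:b first → 21 extensions
total linear extensions = 42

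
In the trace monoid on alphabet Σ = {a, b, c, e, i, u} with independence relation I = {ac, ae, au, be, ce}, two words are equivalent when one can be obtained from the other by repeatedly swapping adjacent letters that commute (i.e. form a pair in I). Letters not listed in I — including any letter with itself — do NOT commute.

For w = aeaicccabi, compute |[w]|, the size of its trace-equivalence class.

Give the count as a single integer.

12

#0=a has no predecessor
#1=e has no predecessor
#2=a depends on [0:a]
#3=i depends on [1:e, 2:a]
#4=c depends on [3:i]
#5=c depends on [4:c]
#6=c depends on [5:c]
#7=a depends on [3:i]
#8=b depends on [6:c, 7:a]
#9=i depends on [8:b]
sources: [0:a, 1:e]
N(rest) = Σ N(rest − s) over sources s of rest; N(one piece) = 1:
  size 1 → [9]=1
  size 2 → [8,9]=1
  size 3 → [6,8,9]=1  [7,8,9]=1
  size 4 → [5,6,8,9]=1  [6,7,8,9]=2
  size 5 → [4,5,6,8,9]=1  [5,6,7,8,9]=3
  size 6 → [4,5,6,7,8,9]=4
  size 7 → [3,4,5,6,7,8,9]=4
  size 8 → [1,3,4,5,6,7,8,9]=4  [2,3,4,5,6,7,8,9]=4
  first=0(a) contributes 8
  first=1(e) contributes 4
|[w]| = 12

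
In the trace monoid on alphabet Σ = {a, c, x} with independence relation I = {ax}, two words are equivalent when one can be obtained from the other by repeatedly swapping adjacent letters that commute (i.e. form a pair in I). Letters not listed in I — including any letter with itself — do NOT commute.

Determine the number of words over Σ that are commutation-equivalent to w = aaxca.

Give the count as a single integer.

0(a) covers ∅
1(a) covers 0:a
2(x) covers ∅
3(c) covers 1:a, 2:x
4(a) covers 3:c
floor of heap: 0:a, 2:x
completions by unplaced set U, small U first (add the entries for U minus each lowest piece of U):
  |U|=1: {4}:1
  |U|=2: {3,4}:1
  |U|=3: {1,3,4}:1  {2,3,4}:1
  start at 0(a): 2
  start at 2(x): 1
sum over floor = 3

3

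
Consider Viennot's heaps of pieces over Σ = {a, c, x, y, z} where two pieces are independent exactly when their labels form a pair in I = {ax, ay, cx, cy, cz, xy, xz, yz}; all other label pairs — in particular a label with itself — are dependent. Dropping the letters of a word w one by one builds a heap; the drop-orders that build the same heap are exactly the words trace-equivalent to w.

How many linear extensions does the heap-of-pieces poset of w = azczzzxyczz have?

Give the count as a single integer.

3080

drop 0:a onto floor
drop 1:z onto {0:a}
drop 2:c onto {0:a}
drop 3:z onto {1:z}
drop 4:z onto {3:z}
drop 5:z onto {4:z}
drop 6:x onto floor
drop 7:y onto floor
drop 8:c onto {2:c}
drop 9:z onto {5:z}
drop 10:z onto {9:z}
ground layer = {0:a, 6:x, 7:y}
drop-orders for the pieces not yet dropped (sum over which currently-grounded one goes next):
  1 to go: {6} 1  {7} 1  {8} 1  {10} 1
  2 to go: {2,8} 1  {6,7} 2  {6,8} 2  {6,10} 2  {7,8} 2  {7,10} 2  {8,10} 2  {9,10} 1
  3 to go: {2,6,8} 3  {2,7,8} 3  {2,8,10} 3  {5,9,10} 1  {6,7,8} 6  {6,7,10} 6  {6,8,10} 6  {6,9,10} 3  {7,8,10} 6  {7,9,10} 3  {8,9,10} 3
  4 to go: {2,6,7,8} 12  {2,6,8,10} 12  {2,7,8,10} 12  {2,8,9,10} 6  {4,5,9,10} 1  {5,6,9,10} 4  {5,7,9,10} 4  {5,8,9,10} 4  {6,7,8,10} 24  {6,7,9,10} 12  {6,8,9,10} 12  {7,8,9,10} 12
  5 to go: {2,5,8,9,10} 10  {2,6,7,8,10} 60  {2,6,8,9,10} 30  {2,7,8,9,10} 30  {3,4,5,9,10} 1  {4,5,6,9,10} 5  {4,5,7,9,10} 5  {4,5,8,9,10} 5  {5,6,7,9,10} 20  {5,6,8,9,10} 20  {5,7,8,9,10} 20  {6,7,8,9,10} 60
  6 to go: {1,3,4,5,9,10} 1  {2,4,5,8,9,10} 15  {2,5,6,8,9,10} 60  {2,5,7,8,9,10} 60  {2,6,7,8,9,10} 180  {3,4,5,6,9,10} 6  {3,4,5,7,9,10} 6  {3,4,5,8,9,10} 6  {4,5,6,7,9,10} 30  {4,5,6,8,9,10} 30  {4,5,7,8,9,10} 30  {5,6,7,8,9,10} 120
  7 to go: {1,3,4,5,6,9,10} 7  {1,3,4,5,7,9,10} 7  {1,3,4,5,8,9,10} 7  {2,3,4,5,8,9,10} 21  {2,4,5,6,8,9,10} 105  {2,4,5,7,8,9,10} 105  {2,5,6,7,8,9,10} 420  {3,4,5,6,7,9,10} 42  {3,4,5,6,8,9,10} 42  {3,4,5,7,8,9,10} 42  {4,5,6,7,8,9,10} 210
  8 to go: {1,2,3,4,5,8,9,10} 28  {1,3,4,5,6,7,9,10} 56  {1,3,4,5,6,8,9,10} 56  {1,3,4,5,7,8,9,10} 56  {2,3,4,5,6,8,9,10} 168  {2,3,4,5,7,8,9,10} 168  {2,4,5,6,7,8,9,10} 840  {3,4,5,6,7,8,9,10} 336
  9 to go: {0,1,2,3,4,5,8,9,10} 28  {1,2,3,4,5,6,8,9,10} 252  {1,2,3,4,5,7,8,9,10} 252  {1,3,4,5,6,7,8,9,10} 504  {2,3,4,5,6,7,8,9,10} 1512
  if 0:a drops first: 2520 orders
  if 6:x drops first: 280 orders
  if 7:y drops first: 280 orders
heap linearizations: 3080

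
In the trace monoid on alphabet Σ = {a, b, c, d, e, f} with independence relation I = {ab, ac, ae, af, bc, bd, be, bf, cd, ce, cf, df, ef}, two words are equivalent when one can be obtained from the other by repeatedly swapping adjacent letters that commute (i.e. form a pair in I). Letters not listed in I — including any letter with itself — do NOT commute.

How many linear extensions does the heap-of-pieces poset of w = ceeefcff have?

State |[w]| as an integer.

560

#0=c has no predecessor
#1=e has no predecessor
#2=e depends on [1:e]
#3=e depends on [2:e]
#4=f has no predecessor
#5=c depends on [0:c]
#6=f depends on [4:f]
#7=f depends on [6:f]
sources: [0:c, 1:e, 4:f]
N(rest) = Σ N(rest − s) over sources s of rest; N(one piece) = 1:
  size 1 → [3]=1  [5]=1  [7]=1
  size 2 → [0,5]=1  [2,3]=1  [3,5]=2  [3,7]=2  [5,7]=2  [6,7]=1
  size 3 → [0,3,5]=3  [0,5,7]=3  [1,2,3]=1  [2,3,5]=3  [2,3,7]=3  [3,5,7]=6  [3,6,7]=3  [4,6,7]=1  [5,6,7]=3
  size 4 → [0,2,3,5]=6  [0,3,5,7]=12  [0,5,6,7]=6  [1,2,3,5]=4  [1,2,3,7]=4  [2,3,5,7]=12  [2,3,6,7]=6  [3,4,6,7]=4  [3,5,6,7]=12  [4,5,6,7]=4
  size 5 → [0,1,2,3,5]=10  [0,2,3,5,7]=30  [0,3,5,6,7]=30  [0,4,5,6,7]=10  [1,2,3,5,7]=20  [1,2,3,6,7]=10  [2,3,4,6,7]=10  [2,3,5,6,7]=30  [3,4,5,6,7]=20
  size 6 → [0,1,2,3,5,7]=60  [0,2,3,5,6,7]=90  [0,3,4,5,6,7]=60  [1,2,3,4,6,7]=20  [1,2,3,5,6,7]=60  [2,3,4,5,6,7]=60
  first=0(c) contributes 140
  first=1(e) contributes 210
  first=4(f) contributes 210
|[w]| = 560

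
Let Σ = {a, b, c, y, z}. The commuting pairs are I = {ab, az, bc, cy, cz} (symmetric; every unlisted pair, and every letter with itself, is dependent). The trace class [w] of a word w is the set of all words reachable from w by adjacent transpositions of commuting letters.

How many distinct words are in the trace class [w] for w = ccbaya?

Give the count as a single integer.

4

piece 0:c — minimal
piece 1:c rests on {0:c}
piece 2:b — minimal
piece 3:a rests on {1:c}
piece 4:y rests on {2:b, 3:a}
piece 5:a rests on {4:y}
minimal pieces: {0:c, 2:b}
ways to finish when only these pieces remain (= sum over removing one remaining piece with nothing left below it):
  1 left: {5}→1
  2 left: {4,5}→1
  3 left: {2,4,5}→1  {3,4,5}→1
  4 left: {1,3,4,5}→1  {2,3,4,5}→2
  placing 0:c first → 3 extensions
  placing 2:b first → 1 extensions
total linear extensions = 4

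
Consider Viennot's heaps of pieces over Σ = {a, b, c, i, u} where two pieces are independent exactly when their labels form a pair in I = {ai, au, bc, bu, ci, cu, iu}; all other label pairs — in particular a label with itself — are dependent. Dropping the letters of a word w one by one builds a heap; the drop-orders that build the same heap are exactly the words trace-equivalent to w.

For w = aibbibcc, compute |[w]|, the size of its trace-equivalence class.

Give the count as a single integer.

drop 0:a onto floor
drop 1:i onto floor
drop 2:b onto {0:a, 1:i}
drop 3:b onto {2:b}
drop 4:i onto {3:b}
drop 5:b onto {4:i}
drop 6:c onto {0:a}
drop 7:c onto {6:c}
ground layer = {0:a, 1:i}
drop-orders for the pieces not yet dropped (sum over which currently-grounded one goes next):
  1 to go: {5} 1  {7} 1
  2 to go: {4,5} 1  {5,7} 2  {6,7} 1
  3 to go: {3,4,5} 1  {4,5,7} 3  {5,6,7} 3
  4 to go: {2,3,4,5} 1  {3,4,5,7} 4  {4,5,6,7} 6
  5 to go: {1,2,3,4,5} 1  {2,3,4,5,7} 5  {3,4,5,6,7} 10
  6 to go: {1,2,3,4,5,7} 6  {2,3,4,5,6,7} 15
  if 0:a drops first: 21 orders
  if 1:i drops first: 15 orders
heap linearizations: 36

36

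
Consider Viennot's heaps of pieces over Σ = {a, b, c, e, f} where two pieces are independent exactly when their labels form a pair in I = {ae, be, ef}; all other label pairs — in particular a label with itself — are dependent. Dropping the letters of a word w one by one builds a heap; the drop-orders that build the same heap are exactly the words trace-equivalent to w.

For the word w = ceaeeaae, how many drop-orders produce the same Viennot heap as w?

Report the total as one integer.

drop 0:c onto floor
drop 1:e onto {0:c}
drop 2:a onto {0:c}
drop 3:e onto {1:e}
drop 4:e onto {3:e}
drop 5:a onto {2:a}
drop 6:a onto {5:a}
drop 7:e onto {4:e}
ground layer = {0:c}
drop-orders for the pieces not yet dropped (sum over which currently-grounded one goes next):
  1 to go: {6} 1  {7} 1
  2 to go: {4,7} 1  {5,6} 1  {6,7} 2
  3 to go: {2,5,6} 1  {3,4,7} 1  {4,6,7} 3  {5,6,7} 3
  4 to go: {1,3,4,7} 1  {2,5,6,7} 4  {3,4,6,7} 4  {4,5,6,7} 6
  5 to go: {1,3,4,6,7} 5  {2,4,5,6,7} 10  {3,4,5,6,7} 10
  6 to go: {1,3,4,5,6,7} 15  {2,3,4,5,6,7} 20
  if 0:c drops first: 35 orders

35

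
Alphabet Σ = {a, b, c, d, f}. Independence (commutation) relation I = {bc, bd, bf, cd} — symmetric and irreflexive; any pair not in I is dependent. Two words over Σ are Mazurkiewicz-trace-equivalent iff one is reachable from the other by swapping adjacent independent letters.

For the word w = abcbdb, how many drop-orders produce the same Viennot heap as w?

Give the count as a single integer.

20

piece 0:a — minimal
piece 1:b rests on {0:a}
piece 2:c rests on {0:a}
piece 3:b rests on {1:b}
piece 4:d rests on {0:a}
piece 5:b rests on {3:b}
minimal pieces: {0:a}
ways to finish when only these pieces remain (= sum over removing one remaining piece with nothing left below it):
  1 left: {2}→1  {4}→1  {5}→1
  2 left: {2,4}→2  {2,5}→2  {3,5}→1  {4,5}→2
  3 left: {1,3,5}→1  {2,3,5}→3  {2,4,5}→6  {3,4,5}→3
  4 left: {1,2,3,5}→4  {1,3,4,5}→4  {2,3,4,5}→12
  placing 0:a first → 20 extensions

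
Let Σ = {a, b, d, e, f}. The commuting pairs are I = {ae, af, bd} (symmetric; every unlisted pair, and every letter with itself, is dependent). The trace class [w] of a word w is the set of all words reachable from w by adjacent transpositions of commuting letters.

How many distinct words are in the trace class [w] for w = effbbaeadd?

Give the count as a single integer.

3

drop 0:e onto floor
drop 1:f onto {0:e}
drop 2:f onto {1:f}
drop 3:b onto {2:f}
drop 4:b onto {3:b}
drop 5:a onto {4:b}
drop 6:e onto {4:b}
drop 7:a onto {5:a}
drop 8:d onto {6:e, 7:a}
drop 9:d onto {8:d}
ground layer = {0:e}
drop-orders for the pieces not yet dropped (sum over which currently-grounded one goes next):
  1 to go: {9} 1
  2 to go: {8,9} 1
  3 to go: {6,8,9} 1  {7,8,9} 1
  4 to go: {5,7,8,9} 1  {6,7,8,9} 2
  5 to go: {5,6,7,8,9} 3
  6 to go: {4,5,6,7,8,9} 3
  7 to go: {3,4,5,6,7,8,9} 3
  8 to go: {2,3,4,5,6,7,8,9} 3
  if 0:e drops first: 3 orders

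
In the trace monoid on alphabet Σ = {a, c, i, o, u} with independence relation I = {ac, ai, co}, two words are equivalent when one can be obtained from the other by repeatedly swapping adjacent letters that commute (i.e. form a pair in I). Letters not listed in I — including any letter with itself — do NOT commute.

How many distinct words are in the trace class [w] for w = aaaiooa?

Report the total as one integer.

4

piece 0:a — minimal
piece 1:a rests on {0:a}
piece 2:a rests on {1:a}
piece 3:i — minimal
piece 4:o rests on {2:a, 3:i}
piece 5:o rests on {4:o}
piece 6:a rests on {5:o}
minimal pieces: {0:a, 3:i}
ways to finish when only these pieces remain (= sum over removing one remaining piece with nothing left below it):
  1 left: {6}→1
  2 left: {5,6}→1
  3 left: {4,5,6}→1
  4 left: {2,4,5,6}→1  {3,4,5,6}→1
  5 left: {1,2,4,5,6}→1  {2,3,4,5,6}→2
  placing 0:a first → 3 extensions
  placing 3:i first → 1 extensions
total linear extensions = 4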